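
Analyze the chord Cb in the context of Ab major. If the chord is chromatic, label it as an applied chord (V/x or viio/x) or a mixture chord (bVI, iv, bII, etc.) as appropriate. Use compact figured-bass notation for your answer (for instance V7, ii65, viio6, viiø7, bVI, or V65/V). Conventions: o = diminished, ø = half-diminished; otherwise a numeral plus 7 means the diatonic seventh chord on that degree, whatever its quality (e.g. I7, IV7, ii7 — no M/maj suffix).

Stacked in thirds the chord is Cb-Eb-Gb: a major triad on Cb.
Cb is the lowered third degree of Ab major (diatonic 3 would be C). This is a major triad on the lowered third degree, borrowed from the parallel minor.

bIII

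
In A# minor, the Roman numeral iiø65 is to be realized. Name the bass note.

iiø in A# minor has root B#; the chord is B#-D#-F#-A#.
The figure 65 means first inversion — the third is in the bass.

D#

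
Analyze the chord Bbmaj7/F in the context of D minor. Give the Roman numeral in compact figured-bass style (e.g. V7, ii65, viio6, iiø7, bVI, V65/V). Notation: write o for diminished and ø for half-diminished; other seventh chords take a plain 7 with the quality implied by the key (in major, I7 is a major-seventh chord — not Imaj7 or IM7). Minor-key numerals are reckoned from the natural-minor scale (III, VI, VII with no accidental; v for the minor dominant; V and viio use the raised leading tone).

VI43

Stacked in thirds the chord is Bb-D-F-A: a major seventh chord on Bb.
Bb is scale degree 6 in D minor, and a major seventh chord on that degree is written VI7.
With F in the bass the chord is in second inversion, so the figured bass is 43.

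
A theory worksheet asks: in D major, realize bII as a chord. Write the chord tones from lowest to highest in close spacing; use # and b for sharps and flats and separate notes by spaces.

Eb G Bb

bII is the Neapolitan chord — a major triad on the lowered second degree. In D major that root is Eb.
So the chord is Eb-G-Bb.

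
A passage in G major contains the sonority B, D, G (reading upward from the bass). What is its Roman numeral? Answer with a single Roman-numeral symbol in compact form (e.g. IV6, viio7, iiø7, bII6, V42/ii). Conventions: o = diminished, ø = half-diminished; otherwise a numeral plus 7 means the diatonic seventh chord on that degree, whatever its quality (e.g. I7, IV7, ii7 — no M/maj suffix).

I6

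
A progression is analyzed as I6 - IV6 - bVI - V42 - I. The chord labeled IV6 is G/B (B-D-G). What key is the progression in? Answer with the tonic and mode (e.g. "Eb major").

D major

The chord G/B is a major triad rooted on G; its label is IV6.
IV6 on G implies G is the subdominant; that puts the tonic at D, and the uppercase numeral fits major mode.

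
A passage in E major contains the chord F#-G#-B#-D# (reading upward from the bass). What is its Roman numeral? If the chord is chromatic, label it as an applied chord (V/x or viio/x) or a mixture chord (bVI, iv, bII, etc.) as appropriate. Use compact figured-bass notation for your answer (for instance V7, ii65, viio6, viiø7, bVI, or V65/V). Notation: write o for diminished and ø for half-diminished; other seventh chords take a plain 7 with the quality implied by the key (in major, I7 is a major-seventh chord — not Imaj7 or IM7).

Stacked in thirds the chord is G#-B#-D#-F#: a dominant seventh chord on G#.
G# is not a diatonic chord root with this quality in E major, but it lies a perfect fifth above C# (vi), so the chord functions as an applied dominant of vi.
With F# in the bass the chord is in third inversion, so the figured bass is 42.

V42/vi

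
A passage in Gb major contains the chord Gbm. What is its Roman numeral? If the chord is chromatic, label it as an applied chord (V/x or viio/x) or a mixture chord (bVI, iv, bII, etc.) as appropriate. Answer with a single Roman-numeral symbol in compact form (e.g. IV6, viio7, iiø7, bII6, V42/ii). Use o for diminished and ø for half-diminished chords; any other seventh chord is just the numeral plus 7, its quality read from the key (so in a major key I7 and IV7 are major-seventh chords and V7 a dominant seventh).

i

The pitches Gb-Bbb-Db form a minor triad rooted on Gb.
Gb is the first degree of Gb major. This is the minor tonic, borrowed from the parallel minor.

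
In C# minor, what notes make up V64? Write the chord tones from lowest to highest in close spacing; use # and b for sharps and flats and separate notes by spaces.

In C# minor, the dominant is G#. The dominant is major (leading tone raised), so V is a major triad.
That chord is spelled G#-B#-D#.
With the 64 figure the chord is in second inversion; from the bass D# upward in close position it reads D#-G#-B#.

D# G# B#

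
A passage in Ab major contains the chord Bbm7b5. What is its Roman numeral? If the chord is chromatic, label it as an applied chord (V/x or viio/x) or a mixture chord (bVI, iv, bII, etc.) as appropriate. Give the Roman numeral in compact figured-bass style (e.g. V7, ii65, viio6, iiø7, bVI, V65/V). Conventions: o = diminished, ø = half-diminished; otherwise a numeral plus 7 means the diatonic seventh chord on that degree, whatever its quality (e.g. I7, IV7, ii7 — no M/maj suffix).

The pitches Bb-Db-Fb-Ab form a half-diminished seventh chord rooted on Bb.
Bb is the second degree of Ab major. This is the half-diminished supertonic seventh, borrowed from the parallel minor.

iiø7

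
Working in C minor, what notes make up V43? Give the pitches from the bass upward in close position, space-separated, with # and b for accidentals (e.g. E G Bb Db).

D F G B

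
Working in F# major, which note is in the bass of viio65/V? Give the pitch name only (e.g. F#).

D#

The applied chord viio65/V is rooted on B#: B#-D#-F#-A.
The figure 65 means first inversion — the third is in the bass.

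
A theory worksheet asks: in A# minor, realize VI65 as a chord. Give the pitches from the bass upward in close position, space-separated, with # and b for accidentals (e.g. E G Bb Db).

The numeral's case and figure indicate a major seventh chord. In A# minor its root, scale degree 6, is F#.
Stacking thirds from F# gives F#-A#-C#-E#.
The figured bass 65 indicates first inversion, placing the third (A#) in the bass: A#-C#-E#-F#.

A# C# E# F#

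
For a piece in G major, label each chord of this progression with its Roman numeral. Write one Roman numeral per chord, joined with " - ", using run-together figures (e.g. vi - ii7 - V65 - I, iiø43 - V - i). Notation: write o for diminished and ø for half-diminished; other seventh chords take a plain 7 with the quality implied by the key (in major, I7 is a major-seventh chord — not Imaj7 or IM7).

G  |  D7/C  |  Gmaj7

G: root G is the tonic; major triad there is I.
D7/C: dominant seventh chord on D = scale degree 5 → V42.
Gmaj7 has root G, degree 1 in G major, so I7.

I - V42 - I7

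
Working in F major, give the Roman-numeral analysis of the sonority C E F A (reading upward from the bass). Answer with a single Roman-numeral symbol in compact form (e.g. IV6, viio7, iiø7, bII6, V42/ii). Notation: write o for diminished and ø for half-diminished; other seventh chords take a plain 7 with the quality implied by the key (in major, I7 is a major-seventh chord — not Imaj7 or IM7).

I43

Stacked in thirds the chord is F-A-C-E: a major seventh chord on F.
F is scale degree 1 in F major, and a major seventh chord on that degree is written I7.
With C in the bass the chord is in second inversion, so the figured bass is 43.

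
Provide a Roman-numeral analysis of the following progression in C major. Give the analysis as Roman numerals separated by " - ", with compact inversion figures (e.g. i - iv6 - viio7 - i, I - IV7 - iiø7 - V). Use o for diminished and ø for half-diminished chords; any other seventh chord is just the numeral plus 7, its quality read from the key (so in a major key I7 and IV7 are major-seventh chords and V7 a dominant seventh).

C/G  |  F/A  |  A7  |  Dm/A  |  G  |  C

C/G has root C, degree 1 in C major, so I64.
F/A: root F is the subdominant; major triad there is IV6.
A7 is the secondary dominant of ii (dominant seventh chord on A): V7/ii.
Dm/A has root D, degree 2 in C major, so ii64.
G has root G, degree 5 in C major, so V.
C: root C is the tonic; major triad there is I.

I64 - IV6 - V7/ii - ii64 - V - I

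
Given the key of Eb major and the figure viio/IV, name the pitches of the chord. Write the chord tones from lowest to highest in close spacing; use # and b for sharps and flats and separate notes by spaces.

G Bb Db

viio/IV is a secondary leading-tone chord. The target IV is Ab in Eb major; the applied chord is rooted a semitone below, on G.
Building a diminished triad on G gives G-Bb-Db.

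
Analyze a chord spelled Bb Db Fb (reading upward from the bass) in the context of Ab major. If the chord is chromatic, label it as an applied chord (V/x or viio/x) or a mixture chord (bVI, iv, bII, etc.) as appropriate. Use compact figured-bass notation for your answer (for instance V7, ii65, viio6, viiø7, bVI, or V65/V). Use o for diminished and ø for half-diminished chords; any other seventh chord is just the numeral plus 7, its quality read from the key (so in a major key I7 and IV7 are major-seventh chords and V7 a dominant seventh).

The pitches Bb-Db-Fb form a diminished triad rooted on Bb.
Bb is the second degree of Ab major. This is the diminished supertonic triad, borrowed from the parallel minor.

iio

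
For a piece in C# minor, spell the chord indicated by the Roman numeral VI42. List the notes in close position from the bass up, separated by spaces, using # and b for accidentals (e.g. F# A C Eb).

In C# minor, the submediant is A, and the diatonic chord built there is a major seventh chord.
Stacking thirds from A gives A-C#-E-G#.
The figured bass 42 indicates third inversion, placing the seventh (G#) in the bass: G#-A-C#-E.

G# A C# E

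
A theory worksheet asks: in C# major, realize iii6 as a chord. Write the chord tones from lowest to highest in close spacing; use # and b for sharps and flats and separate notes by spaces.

G# B# E#

The numeral's case and figure indicate a minor triad. In C# major its root, the third degree, is E#.
That chord is spelled E#-G#-B#.
With the 6 figure the chord is in first inversion; from the bass G# upward in close position it reads G#-B#-E#.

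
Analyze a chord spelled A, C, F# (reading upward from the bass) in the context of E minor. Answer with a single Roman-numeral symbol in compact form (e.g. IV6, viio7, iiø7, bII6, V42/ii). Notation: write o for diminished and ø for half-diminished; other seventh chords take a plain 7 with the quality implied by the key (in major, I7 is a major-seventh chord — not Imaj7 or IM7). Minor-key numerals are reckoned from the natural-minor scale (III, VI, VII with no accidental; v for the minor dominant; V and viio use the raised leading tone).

iio6

The pitches F#-A-C form a diminished triad rooted on F#.
F# is scale degree 2 in E minor, and a diminished triad on that degree is written iio.
With A in the bass the chord is in first inversion, so the figured bass is 6.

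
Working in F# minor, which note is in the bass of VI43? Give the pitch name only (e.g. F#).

VI in F# minor has root D; the chord is D-F#-A-C#.
The figure 43 means second inversion — the fifth is in the bass.

A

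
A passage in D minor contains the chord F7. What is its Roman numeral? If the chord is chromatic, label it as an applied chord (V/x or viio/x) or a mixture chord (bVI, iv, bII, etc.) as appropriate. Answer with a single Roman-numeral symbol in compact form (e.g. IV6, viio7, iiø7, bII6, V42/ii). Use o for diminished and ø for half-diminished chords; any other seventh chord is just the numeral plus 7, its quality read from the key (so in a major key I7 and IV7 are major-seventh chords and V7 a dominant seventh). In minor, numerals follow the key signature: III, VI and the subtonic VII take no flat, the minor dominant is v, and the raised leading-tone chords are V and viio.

V7/VI

The pitches F-A-C-Eb form a dominant seventh chord rooted on F.
F is not a diatonic chord root with this quality in D minor, but it lies a perfect fifth above Bb (VI), so the chord functions as an applied dominant of VI.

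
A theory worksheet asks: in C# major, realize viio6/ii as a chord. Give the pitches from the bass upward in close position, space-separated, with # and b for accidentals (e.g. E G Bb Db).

E# G# C##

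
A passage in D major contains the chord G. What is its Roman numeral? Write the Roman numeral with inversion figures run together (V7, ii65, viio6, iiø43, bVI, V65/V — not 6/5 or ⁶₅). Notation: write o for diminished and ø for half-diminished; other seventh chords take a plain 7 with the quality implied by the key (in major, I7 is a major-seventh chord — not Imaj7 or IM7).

The pitches G-B-D form a major triad rooted on G.
G is scale degree 4 in D major, and a major triad on that degree is written IV.

IV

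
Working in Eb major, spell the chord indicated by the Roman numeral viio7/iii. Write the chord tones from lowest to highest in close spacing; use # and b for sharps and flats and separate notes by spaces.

The slash marks an applied leading-tone chord: viio of iii. In Eb major, iii is G, so the leading tone to it is F#, a half step below.
Building a fully diminished seventh chord on F# gives F#-A-C-Eb.

F# A C Eb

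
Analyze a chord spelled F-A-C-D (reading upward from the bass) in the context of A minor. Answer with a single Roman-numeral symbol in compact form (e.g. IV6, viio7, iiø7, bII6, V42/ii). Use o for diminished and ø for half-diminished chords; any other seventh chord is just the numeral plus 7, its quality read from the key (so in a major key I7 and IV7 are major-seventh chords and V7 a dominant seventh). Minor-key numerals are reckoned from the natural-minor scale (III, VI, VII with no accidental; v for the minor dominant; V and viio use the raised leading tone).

iv65

Stacked in thirds the chord is D-F-A-C: a minor seventh chord on D.
D is scale degree 4 in A minor, and a minor seventh chord on that degree is written iv7.
With F in the bass the chord is in first inversion, so the figured bass is 65.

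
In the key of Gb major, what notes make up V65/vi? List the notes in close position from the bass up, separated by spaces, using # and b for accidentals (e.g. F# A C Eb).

V65/vi is a secondary dominant — the dominant seventh of vi. vi in Gb major is Eb, so the applied chord's root is Bb, a perfect fifth above.
Building a dominant seventh chord on Bb gives Bb-D-F-Ab.
With the 65 figure the chord is in first inversion; from the bass D upward in close position it reads D-F-Ab-Bb.

D F Ab Bb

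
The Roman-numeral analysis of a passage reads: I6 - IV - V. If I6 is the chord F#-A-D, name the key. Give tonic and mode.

D major

I6 is given as F#-A-D — a major triad with root D.
If D is scale degree 1 and the mode makes that degree carry a major triad, the tonic is D and the mode is major.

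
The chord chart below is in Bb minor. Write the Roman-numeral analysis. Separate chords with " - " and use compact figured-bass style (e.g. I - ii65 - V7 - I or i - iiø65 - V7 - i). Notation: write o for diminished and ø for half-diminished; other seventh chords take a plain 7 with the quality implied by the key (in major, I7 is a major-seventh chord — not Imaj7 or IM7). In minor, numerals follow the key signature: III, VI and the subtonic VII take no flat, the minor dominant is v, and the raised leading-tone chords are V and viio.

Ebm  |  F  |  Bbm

iv - V - i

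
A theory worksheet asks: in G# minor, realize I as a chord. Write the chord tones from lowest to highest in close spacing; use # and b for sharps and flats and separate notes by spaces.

Scale degree 1 in G# minor is G#; here the chord built on it is altered to a major triad. I is the major tonic (Picardy third), borrowed from the parallel major.
So the chord is G#-B#-D#.

G# B# D#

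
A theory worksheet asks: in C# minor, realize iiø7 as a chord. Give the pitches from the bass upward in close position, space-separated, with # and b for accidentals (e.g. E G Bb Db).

The numeral's case and figure indicate a half-diminished seventh chord. In C# minor its root, the supertonic, is D#.
Stacking thirds from D# gives D#-F#-A-C#.

D# F# A C#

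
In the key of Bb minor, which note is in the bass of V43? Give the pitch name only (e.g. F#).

V in Bb minor has root F; the chord is F-A-C-Eb.
The figure 43 means second inversion — the fifth is in the bass.

C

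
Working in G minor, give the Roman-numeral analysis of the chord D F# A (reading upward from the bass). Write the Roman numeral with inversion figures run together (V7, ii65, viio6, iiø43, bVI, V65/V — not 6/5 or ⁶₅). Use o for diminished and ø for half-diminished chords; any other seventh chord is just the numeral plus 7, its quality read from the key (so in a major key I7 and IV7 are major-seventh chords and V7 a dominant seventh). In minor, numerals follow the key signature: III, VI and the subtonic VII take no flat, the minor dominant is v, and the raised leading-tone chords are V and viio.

V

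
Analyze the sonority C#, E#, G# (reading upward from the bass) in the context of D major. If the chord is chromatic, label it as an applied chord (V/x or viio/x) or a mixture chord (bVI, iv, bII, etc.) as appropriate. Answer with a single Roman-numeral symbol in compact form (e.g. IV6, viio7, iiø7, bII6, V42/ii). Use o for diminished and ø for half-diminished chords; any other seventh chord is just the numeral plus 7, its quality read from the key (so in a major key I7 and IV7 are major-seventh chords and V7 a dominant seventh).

Stacked in thirds the chord is C#-E#-G#: a major triad on C#.
C# is not a diatonic chord root with this quality in D major, but it lies a perfect fifth above F# (iii), so the chord functions as an applied dominant of iii.

V/iii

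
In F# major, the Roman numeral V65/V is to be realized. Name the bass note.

The applied chord V65/V is rooted on G#: G#-B#-D#-F#.
The figure 65 means first inversion — the third is in the bass.

B#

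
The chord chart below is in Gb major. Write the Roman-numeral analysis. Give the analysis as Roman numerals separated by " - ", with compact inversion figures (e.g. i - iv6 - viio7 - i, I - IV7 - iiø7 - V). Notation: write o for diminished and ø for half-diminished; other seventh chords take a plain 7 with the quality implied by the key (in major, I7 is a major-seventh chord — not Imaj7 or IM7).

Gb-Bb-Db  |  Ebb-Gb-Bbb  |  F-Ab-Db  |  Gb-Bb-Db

Gb-Bb-Db: major triad on Gb = scale degree 1 → I.
Ebb-Gb-Bbb is non-diatonic — bVI, a mixture chord from Gb minor.
F-Ab-Db has root Db, degree 5 in Gb major, so V6.
Gb-Bb-Db: major triad on Gb = scale degree 1 → I.

I - bVI - V6 - I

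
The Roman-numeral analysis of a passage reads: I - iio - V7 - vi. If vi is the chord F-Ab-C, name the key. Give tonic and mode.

Ab major

The anchor chord is a minor triad on F, labeled vi.
vi on F implies F is the submediant; that puts the tonic at Ab, and the lowercase numeral fits major mode.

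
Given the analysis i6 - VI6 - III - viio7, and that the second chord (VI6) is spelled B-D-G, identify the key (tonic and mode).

The anchor chord is a major triad on G, labeled VI6.
VI6 on G implies G is the submediant; that puts the tonic at B, and the uppercase numeral fits minor mode.

B minor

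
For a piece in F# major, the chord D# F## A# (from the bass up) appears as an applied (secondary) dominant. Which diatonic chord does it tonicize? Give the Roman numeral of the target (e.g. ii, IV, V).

ii

The chord is a major triad on D#.
A dominant resolves down a perfect fifth: D# → G#. In F# major, G# is scale degree 2, i.e. ii.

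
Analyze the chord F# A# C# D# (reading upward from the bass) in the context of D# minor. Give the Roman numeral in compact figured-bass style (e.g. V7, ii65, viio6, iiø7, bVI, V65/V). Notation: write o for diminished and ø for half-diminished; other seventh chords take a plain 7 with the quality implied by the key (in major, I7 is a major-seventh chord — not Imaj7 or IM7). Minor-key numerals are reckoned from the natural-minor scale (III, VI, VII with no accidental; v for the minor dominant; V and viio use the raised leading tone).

The pitches D#-F#-A#-C# form a minor seventh chord rooted on D#.
In D# minor, D# is the tonic; the diatonic minor seventh chord there is i7.
With F# in the bass the chord is in first inversion, so the figured bass is 65.

i65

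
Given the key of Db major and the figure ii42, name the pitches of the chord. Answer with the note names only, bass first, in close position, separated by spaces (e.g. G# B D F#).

Db Eb Gb Bb

In Db major, scale degree 2 is Eb, and the diatonic chord built there is a minor seventh chord.
That chord is spelled Eb-Gb-Bb-Db.
The figured bass 42 indicates third inversion, placing the seventh (Db) in the bass: Db-Eb-Gb-Bb.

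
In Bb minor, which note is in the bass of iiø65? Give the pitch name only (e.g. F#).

Eb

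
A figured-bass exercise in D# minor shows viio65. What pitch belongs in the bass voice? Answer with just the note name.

E#

viio in D# minor has root C##; the chord is C##-E#-G#-B.
The figure 65 means first inversion — the third is in the bass.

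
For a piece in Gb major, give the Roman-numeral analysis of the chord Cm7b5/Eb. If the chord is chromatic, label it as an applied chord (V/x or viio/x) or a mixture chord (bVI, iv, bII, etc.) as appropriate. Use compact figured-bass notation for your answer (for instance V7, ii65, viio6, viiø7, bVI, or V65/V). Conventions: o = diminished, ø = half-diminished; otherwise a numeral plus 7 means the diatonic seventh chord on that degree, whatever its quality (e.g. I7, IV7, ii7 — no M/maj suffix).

viiø65/V

The pitches C-Eb-Gb-Bb form a half-diminished seventh chord rooted on C.
C sits a half step below Db (V in Gb major); a diminished chord there is the applied leading-tone chord of V.
With Eb in the bass the chord is in first inversion, so the figured bass is 65.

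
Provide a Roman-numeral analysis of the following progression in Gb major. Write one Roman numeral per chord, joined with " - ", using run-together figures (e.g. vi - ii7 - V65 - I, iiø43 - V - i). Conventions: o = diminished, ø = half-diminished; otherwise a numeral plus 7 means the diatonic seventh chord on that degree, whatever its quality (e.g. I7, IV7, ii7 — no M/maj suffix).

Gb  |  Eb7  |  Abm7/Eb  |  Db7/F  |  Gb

I - V7/ii - ii43 - V65 - I

Gb: major triad on Gb = scale degree 1 → I.
Eb7: a dominant seventh chord on Eb, the applied dominant of ii → V7/ii.
Abm7/Eb: root Ab is the supertonic; minor seventh chord there is ii43.
Db7/F: dominant seventh chord on Db = scale degree 5 → V65.
Gb: root Gb is the tonic; major triad there is I.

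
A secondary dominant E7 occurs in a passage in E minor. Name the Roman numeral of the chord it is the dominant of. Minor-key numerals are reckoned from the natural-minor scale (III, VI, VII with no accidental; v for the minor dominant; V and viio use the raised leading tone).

iv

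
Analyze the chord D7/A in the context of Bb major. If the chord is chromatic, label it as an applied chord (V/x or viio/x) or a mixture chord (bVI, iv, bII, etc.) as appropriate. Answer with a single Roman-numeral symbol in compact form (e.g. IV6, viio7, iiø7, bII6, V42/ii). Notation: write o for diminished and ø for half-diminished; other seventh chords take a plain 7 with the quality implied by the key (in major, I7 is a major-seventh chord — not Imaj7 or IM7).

Stacked in thirds the chord is D-F#-A-C: a dominant seventh chord on D.
D is not a diatonic chord root with this quality in Bb major, but it lies a perfect fifth above G (vi), so the chord functions as an applied dominant of vi.
With A in the bass the chord is in second inversion, so the figured bass is 43.

V43/vi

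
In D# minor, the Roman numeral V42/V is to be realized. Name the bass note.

D#

The applied chord V42/V is rooted on E#: E#-G##-B#-D#.
The figure 42 means third inversion — the seventh is in the bass.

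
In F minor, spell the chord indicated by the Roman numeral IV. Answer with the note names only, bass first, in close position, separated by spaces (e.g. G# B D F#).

Bb D F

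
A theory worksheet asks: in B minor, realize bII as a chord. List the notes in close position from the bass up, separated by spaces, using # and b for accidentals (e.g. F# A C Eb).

Scale degree 2 in B minor is C#; lowering it a half step gives C. bII is the Neapolitan chord — a major triad on the lowered second degree.
So the chord is C-E-G.

C E G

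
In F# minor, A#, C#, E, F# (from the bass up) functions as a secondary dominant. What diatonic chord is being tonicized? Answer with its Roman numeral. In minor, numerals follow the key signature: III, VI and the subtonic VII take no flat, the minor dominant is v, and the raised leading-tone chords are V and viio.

iv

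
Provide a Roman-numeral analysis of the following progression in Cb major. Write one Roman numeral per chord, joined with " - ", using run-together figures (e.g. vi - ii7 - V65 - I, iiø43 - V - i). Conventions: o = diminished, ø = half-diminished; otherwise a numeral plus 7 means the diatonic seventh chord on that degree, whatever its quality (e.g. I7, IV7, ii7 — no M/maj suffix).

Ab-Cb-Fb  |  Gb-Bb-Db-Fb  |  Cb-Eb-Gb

IV6 - V7 - I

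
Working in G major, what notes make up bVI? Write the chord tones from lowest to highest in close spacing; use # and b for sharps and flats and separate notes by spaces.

Eb G Bb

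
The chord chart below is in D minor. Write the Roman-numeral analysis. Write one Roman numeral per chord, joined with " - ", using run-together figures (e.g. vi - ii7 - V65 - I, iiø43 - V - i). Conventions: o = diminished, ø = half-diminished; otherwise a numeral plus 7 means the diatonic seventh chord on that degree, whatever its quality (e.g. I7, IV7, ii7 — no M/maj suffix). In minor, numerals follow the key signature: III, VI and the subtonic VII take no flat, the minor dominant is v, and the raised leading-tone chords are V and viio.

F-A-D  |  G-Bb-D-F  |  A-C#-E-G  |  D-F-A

F-A-D has root D, degree 1 in D minor, so i6.
G-Bb-D-F has root G, degree 4 in D minor, so iv7.
A-C#-E-G has root A, degree 5 in D minor, so V7.
D-F-A: minor triad on D = scale degree 1 → i.

i6 - iv7 - V7 - i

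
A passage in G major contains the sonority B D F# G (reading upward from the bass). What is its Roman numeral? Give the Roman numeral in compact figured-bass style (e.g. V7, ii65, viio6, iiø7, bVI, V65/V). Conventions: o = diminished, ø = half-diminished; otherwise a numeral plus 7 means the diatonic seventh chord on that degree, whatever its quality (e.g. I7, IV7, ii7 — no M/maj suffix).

I65

The pitches G-B-D-F# form a major seventh chord rooted on G.
In G major, G is the tonic; the diatonic major seventh chord there is I7.
With B in the bass the chord is in first inversion, so the figured bass is 65.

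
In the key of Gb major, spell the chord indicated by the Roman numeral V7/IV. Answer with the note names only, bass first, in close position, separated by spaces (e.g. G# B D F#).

V7/IV is a secondary dominant — the dominant seventh of IV. IV in Gb major is Cb, so the applied chord's root is Gb, a perfect fifth above.
Building a dominant seventh chord on Gb gives Gb-Bb-Db-Fb.

Gb Bb Db Fb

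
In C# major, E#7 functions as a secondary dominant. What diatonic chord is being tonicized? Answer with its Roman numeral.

vi

The chord is a dominant seventh chord on E#.
A dominant resolves down a perfect fifth: E# → A#. In C# major, A# is scale degree 6, i.e. vi.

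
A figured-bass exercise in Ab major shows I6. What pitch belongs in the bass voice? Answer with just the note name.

I in Ab major has root Ab; the chord is Ab-C-Eb.
The figure 6 means first inversion — the third is in the bass.

C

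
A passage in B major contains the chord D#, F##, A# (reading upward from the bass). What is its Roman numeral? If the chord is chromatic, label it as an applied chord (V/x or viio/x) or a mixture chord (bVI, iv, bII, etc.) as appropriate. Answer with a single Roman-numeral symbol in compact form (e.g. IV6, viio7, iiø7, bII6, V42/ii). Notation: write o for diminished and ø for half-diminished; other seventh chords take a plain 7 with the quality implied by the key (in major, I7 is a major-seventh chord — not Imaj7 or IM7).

Stacked in thirds the chord is D#-F##-A#: a major triad on D#.
D# is not a diatonic chord root with this quality in B major, but it lies a perfect fifth above G# (vi), so the chord functions as an applied dominant of vi.

V/vi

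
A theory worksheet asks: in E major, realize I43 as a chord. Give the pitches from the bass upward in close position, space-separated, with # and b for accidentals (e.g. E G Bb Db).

B D# E G#

In E major, the first degree is E, and the diatonic chord built there is a major seventh chord.
Stacking thirds from E gives E-G#-B-D#.
With the 43 figure the chord is in second inversion; from the bass B upward in close position it reads B-D#-E-G#.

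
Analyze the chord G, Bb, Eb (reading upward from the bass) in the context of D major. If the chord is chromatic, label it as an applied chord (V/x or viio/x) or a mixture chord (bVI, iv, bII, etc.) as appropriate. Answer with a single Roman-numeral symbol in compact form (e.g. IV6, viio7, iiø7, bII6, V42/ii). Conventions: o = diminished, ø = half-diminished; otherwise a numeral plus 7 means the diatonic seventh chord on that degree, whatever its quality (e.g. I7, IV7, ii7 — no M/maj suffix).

Stacked in thirds the chord is Eb-G-Bb: a major triad on Eb.
Eb is the lowered second degree of D major (diatonic 2 would be E). This is the Neapolitan sixth — a major triad on the lowered second degree, here in its customary first inversion.
With G in the bass the chord is in first inversion, so the figured bass is 6.

bII6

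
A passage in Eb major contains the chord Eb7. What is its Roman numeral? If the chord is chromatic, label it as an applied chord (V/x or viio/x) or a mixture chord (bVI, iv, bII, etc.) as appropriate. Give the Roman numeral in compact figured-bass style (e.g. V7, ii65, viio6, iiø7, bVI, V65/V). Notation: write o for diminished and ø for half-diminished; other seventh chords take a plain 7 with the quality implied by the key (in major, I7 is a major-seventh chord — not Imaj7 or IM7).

V7/IV

Stacked in thirds the chord is Eb-G-Bb-Db: a dominant seventh chord on Eb.
Eb is not a diatonic chord root with this quality in Eb major, but it lies a perfect fifth above Ab (IV), so the chord functions as an applied dominant of IV.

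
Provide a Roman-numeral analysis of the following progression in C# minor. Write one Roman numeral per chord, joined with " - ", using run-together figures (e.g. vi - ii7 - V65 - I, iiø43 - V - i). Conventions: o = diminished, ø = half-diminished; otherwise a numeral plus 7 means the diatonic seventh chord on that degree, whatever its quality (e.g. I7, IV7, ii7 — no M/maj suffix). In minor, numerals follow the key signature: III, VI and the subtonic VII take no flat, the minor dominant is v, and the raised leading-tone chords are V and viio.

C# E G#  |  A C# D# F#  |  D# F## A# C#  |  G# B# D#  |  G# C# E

i - iiø43 - V7/V - V - i64

C#-E-G#: minor triad on C# = scale degree 1 → i.
A-C#-D#-F#: half-diminished seventh chord on D# = scale degree 2 → iiø43.
D#-F##-A#-C#: a dominant seventh chord on D#, the applied dominant of V → V7/V.
G#-B#-D#: major triad on G# = scale degree 5 → V.
G#-C#-E: minor triad on C# = scale degree 1 → i64.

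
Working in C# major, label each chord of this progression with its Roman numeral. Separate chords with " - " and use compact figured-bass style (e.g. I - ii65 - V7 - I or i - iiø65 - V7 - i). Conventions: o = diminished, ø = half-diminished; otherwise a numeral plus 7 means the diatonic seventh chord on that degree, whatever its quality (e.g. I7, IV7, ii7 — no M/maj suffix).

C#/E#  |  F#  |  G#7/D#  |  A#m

I6 - IV - V43 - vi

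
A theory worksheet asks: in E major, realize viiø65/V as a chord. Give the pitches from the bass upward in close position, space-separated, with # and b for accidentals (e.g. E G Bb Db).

The slash marks an applied leading-tone chord: viio of V. In E major, V is B, so the leading tone to it is A#, a half step below.
Building a half-diminished seventh chord on A# gives A#-C#-E-G#.
With the 65 figure the chord is in first inversion; from the bass C# upward in close position it reads C#-E-G#-A#.

C# E G# A#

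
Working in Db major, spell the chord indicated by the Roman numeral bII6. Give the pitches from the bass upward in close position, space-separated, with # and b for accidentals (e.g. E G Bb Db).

Gb Bbb Ebb

bII6 is the Neapolitan sixth — a major triad on the lowered second degree, here in its customary first inversion. In Db major that root is Ebb.
So the chord is Ebb-Gb-Bbb, a major triad.
With the 6 figure the chord is in first inversion; from the bass Gb upward in close position it reads Gb-Bbb-Ebb.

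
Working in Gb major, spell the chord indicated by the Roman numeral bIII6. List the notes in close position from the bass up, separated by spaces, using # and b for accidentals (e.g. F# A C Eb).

Db Fb Bbb

bIII6 is a major triad on the lowered third degree, borrowed from the parallel minor. In Gb major that root is Bbb.
So the chord is Bbb-Db-Fb, a major triad.
The figured bass 6 indicates first inversion, placing the third (Db) in the bass: Db-Fb-Bbb.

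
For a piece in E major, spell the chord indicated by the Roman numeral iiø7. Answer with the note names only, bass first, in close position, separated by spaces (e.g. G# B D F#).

Scale degree 2 in E major is F#; here the chord built on it is altered to a half-diminished seventh chord. iiø7 is the half-diminished supertonic seventh, borrowed from the parallel minor.
So the chord is F#-A-C-E, a half-diminished seventh chord.

F# A C E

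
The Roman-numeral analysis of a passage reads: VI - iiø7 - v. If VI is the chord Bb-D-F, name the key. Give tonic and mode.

VI is given as Bb-D-F — a major triad with root Bb.
Counting down 5 scale steps from Bb places the tonic on D; a major triad on degree 6 is diatonic only in minor.

D minor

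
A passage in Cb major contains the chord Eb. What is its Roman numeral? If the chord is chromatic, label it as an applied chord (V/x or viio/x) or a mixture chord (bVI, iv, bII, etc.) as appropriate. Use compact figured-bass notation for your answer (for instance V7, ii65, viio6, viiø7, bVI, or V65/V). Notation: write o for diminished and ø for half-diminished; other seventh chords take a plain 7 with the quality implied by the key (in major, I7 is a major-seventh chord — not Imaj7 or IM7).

V/vi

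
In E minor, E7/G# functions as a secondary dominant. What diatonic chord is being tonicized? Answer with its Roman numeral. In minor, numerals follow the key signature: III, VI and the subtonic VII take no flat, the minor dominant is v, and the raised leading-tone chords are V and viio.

iv

The chord is a dominant seventh chord on E.
A dominant resolves down a perfect fifth: E → A. In E minor, A is scale degree 4, i.e. iv.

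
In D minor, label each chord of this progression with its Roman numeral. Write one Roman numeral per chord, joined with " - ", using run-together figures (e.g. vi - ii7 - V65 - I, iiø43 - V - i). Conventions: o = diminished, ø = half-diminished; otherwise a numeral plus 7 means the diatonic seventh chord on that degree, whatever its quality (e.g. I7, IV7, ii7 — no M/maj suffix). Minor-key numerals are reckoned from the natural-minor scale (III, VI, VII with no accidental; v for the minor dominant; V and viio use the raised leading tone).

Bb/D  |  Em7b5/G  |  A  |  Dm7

VI6 - iiø65 - V - i7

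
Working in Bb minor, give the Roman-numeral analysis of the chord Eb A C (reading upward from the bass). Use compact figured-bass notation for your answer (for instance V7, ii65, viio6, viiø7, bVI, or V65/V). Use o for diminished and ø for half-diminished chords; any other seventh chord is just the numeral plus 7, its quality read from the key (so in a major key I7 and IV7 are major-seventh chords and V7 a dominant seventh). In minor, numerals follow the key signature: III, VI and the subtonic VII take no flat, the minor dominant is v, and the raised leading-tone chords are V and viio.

viio64

Stacked in thirds the chord is A-C-Eb: a diminished triad on A.
In Bb minor, A is the leading tone; the diatonic diminished triad there is viio.
With Eb in the bass the chord is in second inversion, so the figured bass is 64.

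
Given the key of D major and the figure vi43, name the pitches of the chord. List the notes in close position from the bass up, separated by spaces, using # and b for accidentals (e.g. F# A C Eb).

F# A B D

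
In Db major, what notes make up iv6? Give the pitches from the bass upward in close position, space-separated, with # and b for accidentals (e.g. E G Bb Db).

iv6 is the minor subdominant, borrowed from the parallel minor. In Db major that root is Gb.
So the chord is Gb-Bbb-Db.
The figured bass 6 indicates first inversion, placing the third (Bbb) in the bass: Bbb-Db-Gb.

Bbb Db Gb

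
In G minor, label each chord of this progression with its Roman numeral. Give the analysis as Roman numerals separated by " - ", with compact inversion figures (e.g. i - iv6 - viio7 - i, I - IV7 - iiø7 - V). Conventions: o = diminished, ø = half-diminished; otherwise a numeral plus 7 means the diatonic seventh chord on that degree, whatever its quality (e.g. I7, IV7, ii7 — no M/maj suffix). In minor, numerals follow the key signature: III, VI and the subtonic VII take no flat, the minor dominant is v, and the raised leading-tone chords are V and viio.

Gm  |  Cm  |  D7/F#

i - iv - V65

Gm: root G is the tonic; minor triad there is i.
Cm: minor triad on C = scale degree 4 → iv.
D7/F#: dominant seventh chord on D = scale degree 5 → V65.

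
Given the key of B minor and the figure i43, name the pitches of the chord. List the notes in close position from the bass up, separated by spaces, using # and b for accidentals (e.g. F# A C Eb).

F# A B D

The numeral's case and figure indicate a minor seventh chord. In B minor its root, the first degree, is B.
That chord is spelled B-D-F#-A.
The figured bass 43 indicates second inversion, placing the fifth (F#) in the bass: F#-A-B-D.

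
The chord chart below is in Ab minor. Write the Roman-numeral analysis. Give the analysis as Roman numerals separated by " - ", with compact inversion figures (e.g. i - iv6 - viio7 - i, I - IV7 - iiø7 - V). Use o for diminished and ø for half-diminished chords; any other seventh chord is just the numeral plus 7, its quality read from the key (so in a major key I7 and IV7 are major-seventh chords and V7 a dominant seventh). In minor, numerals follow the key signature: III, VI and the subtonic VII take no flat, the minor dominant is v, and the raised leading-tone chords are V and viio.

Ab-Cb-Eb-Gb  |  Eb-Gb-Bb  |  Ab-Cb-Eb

Ab-Cb-Eb-Gb: root Ab is the tonic; minor seventh chord there is i7.
Eb-Gb-Bb: minor triad on Eb = scale degree 5 → v.
Ab-Cb-Eb: minor triad on Ab = scale degree 1 → i.

i7 - v - i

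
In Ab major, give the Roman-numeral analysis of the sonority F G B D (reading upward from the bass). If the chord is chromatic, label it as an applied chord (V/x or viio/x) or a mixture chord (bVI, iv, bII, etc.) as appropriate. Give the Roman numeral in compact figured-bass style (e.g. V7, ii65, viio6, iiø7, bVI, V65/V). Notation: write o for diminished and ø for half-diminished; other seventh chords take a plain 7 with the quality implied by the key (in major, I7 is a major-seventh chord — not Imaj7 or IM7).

V42/iii

Stacked in thirds the chord is G-B-D-F: a dominant seventh chord on G.
G is not a diatonic chord root with this quality in Ab major, but it lies a perfect fifth above C (iii), so the chord functions as an applied dominant of iii.
With F in the bass the chord is in third inversion, so the figured bass is 42.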